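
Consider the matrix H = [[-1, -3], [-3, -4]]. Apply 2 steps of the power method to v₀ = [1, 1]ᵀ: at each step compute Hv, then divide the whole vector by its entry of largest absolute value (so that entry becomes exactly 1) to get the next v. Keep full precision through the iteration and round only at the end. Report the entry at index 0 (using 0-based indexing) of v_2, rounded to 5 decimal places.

Hv0 = (-4.000000, -7.000000); divide by -7.000000 → v1 = (0.571429, 1.000000)
Hv1 = (-3.571429, -5.714286); divide by -5.714286 → v2 = (0.625000, 1.000000)
Requested entry of v2: 25/40 = 0.62500

0.62500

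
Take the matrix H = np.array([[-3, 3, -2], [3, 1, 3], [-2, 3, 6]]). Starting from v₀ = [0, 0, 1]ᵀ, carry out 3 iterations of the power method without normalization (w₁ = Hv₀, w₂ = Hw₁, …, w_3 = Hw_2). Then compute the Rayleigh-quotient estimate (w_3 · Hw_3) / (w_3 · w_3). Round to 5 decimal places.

λ ≈ 7.24904

w1 = Hv₀ = ((-3)·0 + 3·0 + (-2)·1; 3·0 + 1·0 + 3·1; (-2)·0 + 3·0 + 6·1) = (-2, 3, 6)
w2 = Hw1 = ((-3)·(-2) + 3·3 + (-2)·6; 3·(-2) + 1·3 + 3·6; (-2)·(-2) + 3·3 + 6·6) = (3, 15, 49)
w3 = Hw2 = (-62, 171, 333)
Hw3 = (33, 984, 2635)
w3·Hw3 = (-62)·33 + 171·984 + 333·2635 = 1043673; w3·w3 = (-62)·(-62) + 171·171 + 333·333 = 143974
λ ≈ 1043673/143974 = 7.24904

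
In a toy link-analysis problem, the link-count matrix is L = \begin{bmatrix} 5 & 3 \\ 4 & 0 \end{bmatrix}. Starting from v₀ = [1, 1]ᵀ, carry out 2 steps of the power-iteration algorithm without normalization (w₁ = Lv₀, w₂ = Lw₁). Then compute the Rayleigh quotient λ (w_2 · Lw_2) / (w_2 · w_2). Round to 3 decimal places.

6.751

w1 = Lv₀ = (8, 4)
w2 = Lw1 = (52, 32)
Lw2 = (356, 208)
w2·Lw2 = 52·356 + 32·208 = 25168; w2·w2 = 52·52 + 32·32 = 3728
λ ≈ 25168/3728 = 6.751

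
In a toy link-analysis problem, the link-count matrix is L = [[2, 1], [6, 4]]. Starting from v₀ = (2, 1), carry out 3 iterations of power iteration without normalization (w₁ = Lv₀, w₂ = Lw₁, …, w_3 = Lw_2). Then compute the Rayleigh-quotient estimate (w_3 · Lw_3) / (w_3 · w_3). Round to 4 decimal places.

5.6464

w1 = Lv₀ = (2·2 + 1·1; 6·2 + 4·1) = (5, 16)
w2 = Lw1 = (2·5 + 1·16; 6·5 + 4·16) = (26, 94)
w3 = Lw2 = (146, 532)
Lw3 = (824, 3004)
w3·Lw3 = 146·824 + 532·3004 = 1718432; w3·w3 = 146·146 + 532·532 = 304340
λ ≈ 1718432/304340 = 5.6464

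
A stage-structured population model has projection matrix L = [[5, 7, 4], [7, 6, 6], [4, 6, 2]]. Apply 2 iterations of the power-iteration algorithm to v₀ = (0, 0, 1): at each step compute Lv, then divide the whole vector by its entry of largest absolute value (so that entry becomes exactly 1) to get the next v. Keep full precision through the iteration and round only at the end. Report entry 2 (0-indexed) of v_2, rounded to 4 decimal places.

Lv0 = (4.00000, 6.00000, 2.00000); divide by 6.00000 → v1 = (0.66667, 1.00000, 0.33333)
Lv1 = (11.66667, 12.66667, 9.33333); divide by 12.66667 → v2 = (0.92105, 1.00000, 0.73684)
Requested entry of v2: 56/76 = 0.7368

0.7368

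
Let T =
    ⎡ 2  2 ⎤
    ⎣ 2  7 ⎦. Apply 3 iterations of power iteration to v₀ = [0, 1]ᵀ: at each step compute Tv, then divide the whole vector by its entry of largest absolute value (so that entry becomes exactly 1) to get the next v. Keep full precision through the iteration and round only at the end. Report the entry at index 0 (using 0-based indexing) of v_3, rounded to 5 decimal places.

Tv0 = (2.000000, 7.000000); divide by 7.000000 → v1 = (0.285714, 1.000000)
Tv1 = (2.571429, 7.571429); divide by 7.571429 → v2 = (0.339623, 1.000000)
Tv2 = (2.679245, 7.679245); divide by 7.679245 → v3 = (0.348894, 1.000000)
Requested entry of v3: 142/407 = 0.34889

0.34889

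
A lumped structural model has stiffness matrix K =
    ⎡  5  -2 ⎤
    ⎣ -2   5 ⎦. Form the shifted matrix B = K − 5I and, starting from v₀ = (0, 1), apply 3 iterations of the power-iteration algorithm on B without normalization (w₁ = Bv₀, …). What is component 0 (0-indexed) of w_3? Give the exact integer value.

-8

B = K − 5I has rows (0, -2); (-2, 0)
w1 = Bv₀ = (0·0 + (-2)·1; (-2)·0 + 0·1) = (-2, 0)
w2 = Bw1 = (0·(-2) + (-2)·0; (-2)·(-2) + 0·0) = (0, 4)
w3 = Bw2 = (-8, 0)
Requested component of w3: -8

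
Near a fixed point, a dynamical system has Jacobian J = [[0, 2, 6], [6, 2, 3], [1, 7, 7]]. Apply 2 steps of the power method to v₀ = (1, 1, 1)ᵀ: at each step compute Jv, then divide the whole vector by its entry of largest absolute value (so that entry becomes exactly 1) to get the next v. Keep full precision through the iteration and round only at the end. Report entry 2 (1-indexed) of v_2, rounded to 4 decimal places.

0.6053

Jv0 = (8.00000, 11.00000, 15.00000); divide by 15.00000 → v1 = (0.53333, 0.73333, 1.00000)
Jv1 = (7.46667, 7.66667, 12.66667); divide by 12.66667 → v2 = (0.58947, 0.60526, 1.00000)
Requested entry of v2: 115/190 = 0.6053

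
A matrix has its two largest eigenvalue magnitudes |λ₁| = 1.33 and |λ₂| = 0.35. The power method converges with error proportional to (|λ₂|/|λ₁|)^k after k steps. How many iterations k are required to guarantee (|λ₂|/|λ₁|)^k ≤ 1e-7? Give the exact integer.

13

|λ₂/λ₁| = 0.35/1.33 = 0.26316
Need k ≥ ln(1e-7) / ln(0.26316) = -16.1181 / -1.3350 ≈ 12.073
Smallest integer k satisfying the bound: 13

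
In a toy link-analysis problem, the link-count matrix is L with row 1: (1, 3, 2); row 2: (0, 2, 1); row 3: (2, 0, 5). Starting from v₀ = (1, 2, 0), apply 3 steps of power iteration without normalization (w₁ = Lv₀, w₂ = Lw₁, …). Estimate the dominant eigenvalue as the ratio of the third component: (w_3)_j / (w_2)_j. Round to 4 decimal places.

w1 = Lv₀ = (1·1 + 3·2 + 2·0; 0·1 + 2·2 + 1·0; 2·1 + 0·2 + 5·0) = (7, 4, 2)
w2 = Lw1 = (1·7 + 3·4 + 2·2; 0·7 + 2·4 + 1·2; 2·7 + 0·4 + 5·2) = (23, 10, 24)
w3 = Lw2 = (101, 44, 166)
Ratio at component: 166 / 24 = 6.9167

λ ≈ 6.9167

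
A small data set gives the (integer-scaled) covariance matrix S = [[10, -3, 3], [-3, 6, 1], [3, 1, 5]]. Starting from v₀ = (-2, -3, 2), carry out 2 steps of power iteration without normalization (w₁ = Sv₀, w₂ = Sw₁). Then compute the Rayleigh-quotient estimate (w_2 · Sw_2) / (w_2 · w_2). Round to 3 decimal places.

w1 = Sv₀ = (10·(-2) + (-3)·(-3) + 3·2; (-3)·(-2) + 6·(-3) + 1·2; 3·(-2) + 1·(-3) + 5·2) = (-5, -10, 1)
w2 = Sw1 = (10·(-5) + (-3)·(-10) + 3·1; (-3)·(-5) + 6·(-10) + 1·1; 3·(-5) + 1·(-10) + 5·1) = (-17, -44, -20)
Sw2 = (-98, -233, -195)
w2·Sw2 = (-17)·(-98) + (-44)·(-233) + (-20)·(-195) = 15818; w2·w2 = (-17)·(-17) + (-44)·(-44) + (-20)·(-20) = 2625
λ ≈ 15818/2625 = 6.026

λ ≈ 6.026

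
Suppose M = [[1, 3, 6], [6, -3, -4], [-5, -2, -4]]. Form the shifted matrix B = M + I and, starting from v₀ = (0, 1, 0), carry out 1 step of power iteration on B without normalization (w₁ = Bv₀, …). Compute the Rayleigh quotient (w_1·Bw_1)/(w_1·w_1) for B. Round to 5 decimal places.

-5.05882

B = M + I has rows (2, 3, 6); (6, -2, -4); (-5, -2, -3)
w1 = Bv₀ = (2·0 + 3·1 + 6·0; 6·0 + (-2)·1 + (-4)·0; (-5)·0 + (-2)·1 + (-3)·0) = (3, -2, -2)
Bw1 = (-12, 30, -5)
w1·Bw1 = -86; w1·w1 = 17; μ ≈ -86/17 = -5.05882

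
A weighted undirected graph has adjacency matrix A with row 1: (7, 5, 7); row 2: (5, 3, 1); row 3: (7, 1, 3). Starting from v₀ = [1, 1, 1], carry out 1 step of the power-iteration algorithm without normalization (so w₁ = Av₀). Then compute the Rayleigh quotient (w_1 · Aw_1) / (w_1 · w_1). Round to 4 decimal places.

λ ≈ 14.1510

w1 = Av₀ = (7·1 + 5·1 + 7·1; 5·1 + 3·1 + 1·1; 7·1 + 1·1 + 3·1) = (19, 9, 11)
Aw1 = (255, 133, 175)
w1·Aw1 = 19·255 + 9·133 + 11·175 = 7967; w1·w1 = 19·19 + 9·9 + 11·11 = 563
λ ≈ 7967/563 = 14.1510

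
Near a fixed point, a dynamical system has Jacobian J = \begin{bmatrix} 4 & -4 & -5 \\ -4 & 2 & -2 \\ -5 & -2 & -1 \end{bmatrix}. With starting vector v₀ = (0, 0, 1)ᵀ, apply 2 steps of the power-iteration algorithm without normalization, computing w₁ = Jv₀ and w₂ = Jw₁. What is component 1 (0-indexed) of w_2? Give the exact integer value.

w1 = Jv₀ = (4·0 + (-4)·0 + (-5)·1; (-4)·0 + 2·0 + (-2)·1; (-5)·0 + (-2)·0 + (-1)·1) = (-5, -2, -1)
w2 = Jw1 = (4·(-5) + (-4)·(-2) + (-5)·(-1); (-4)·(-5) + 2·(-2) + (-2)·(-1); (-5)·(-5) + (-2)·(-2) + (-1)·(-1)) = (-7, 18, 30)
The requested component of w2 is 18.

18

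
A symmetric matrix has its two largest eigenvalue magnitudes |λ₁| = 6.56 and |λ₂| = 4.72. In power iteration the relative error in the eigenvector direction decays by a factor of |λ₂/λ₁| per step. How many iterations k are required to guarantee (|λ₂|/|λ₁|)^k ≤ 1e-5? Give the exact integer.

|λ₂/λ₁| = 4.72/6.56 = 0.71951
Need k ≥ ln(1e-5) / ln(0.71951) = -11.5129 / -0.3292 ≈ 34.974
Smallest integer k satisfying the bound: 35

35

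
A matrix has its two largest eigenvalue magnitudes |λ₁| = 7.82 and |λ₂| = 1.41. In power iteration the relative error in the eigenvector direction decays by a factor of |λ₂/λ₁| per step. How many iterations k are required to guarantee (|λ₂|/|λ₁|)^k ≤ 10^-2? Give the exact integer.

|λ₂/λ₁| = 1.41/7.82 = 0.18031
Need k ≥ ln(10^-2) / ln(0.18031) = -4.6052 / -1.7131 ≈ 2.688
Smallest integer k satisfying the bound: 3

3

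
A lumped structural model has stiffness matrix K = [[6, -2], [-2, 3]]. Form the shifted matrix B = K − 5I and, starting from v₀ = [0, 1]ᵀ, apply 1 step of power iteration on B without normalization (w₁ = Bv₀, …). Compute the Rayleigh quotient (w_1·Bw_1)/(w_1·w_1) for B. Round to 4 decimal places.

μ ≈ -2.5000

B = K − 5I has rows (1, -2); (-2, -2)
w1 = Bv₀ = (1·0 + (-2)·1; (-2)·0 + (-2)·1) = (-2, -2)
Bw1 = (2, 8)
w1·Bw1 = -20; w1·w1 = 8; μ ≈ -20/8 = -2.5000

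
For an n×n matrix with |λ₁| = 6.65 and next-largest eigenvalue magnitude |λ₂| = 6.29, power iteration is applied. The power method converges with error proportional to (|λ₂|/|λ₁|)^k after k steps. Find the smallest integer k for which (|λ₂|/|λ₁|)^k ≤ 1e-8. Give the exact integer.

|λ₂/λ₁| = 6.29/6.65 = 0.94586
Need k ≥ ln(1e-8) / ln(0.94586) = -18.4207 / -0.0557 ≈ 330.975
Smallest integer k satisfying the bound: 331

331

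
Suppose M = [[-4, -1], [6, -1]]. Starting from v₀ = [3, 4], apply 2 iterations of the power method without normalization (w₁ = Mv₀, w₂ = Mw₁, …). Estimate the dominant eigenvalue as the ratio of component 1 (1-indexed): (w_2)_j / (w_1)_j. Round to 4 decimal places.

w1 = Mv₀ = (-16, 14)
w2 = Mw1 = (50, -110)
Ratio at component: 50 / -16 = -3.1250

-3.1250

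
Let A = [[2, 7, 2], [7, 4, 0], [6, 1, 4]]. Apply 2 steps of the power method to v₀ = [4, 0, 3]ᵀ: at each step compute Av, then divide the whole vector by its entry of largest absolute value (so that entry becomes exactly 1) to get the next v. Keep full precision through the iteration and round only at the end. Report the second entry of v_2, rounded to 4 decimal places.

0.7095

Av0 = (14.00000, 28.00000, 36.00000); divide by 36.00000 → v1 = (0.38889, 0.77778, 1.00000)
Av1 = (8.22222, 5.83333, 7.11111); divide by 8.22222 → v2 = (1.00000, 0.70946, 0.86486)
Requested entry of v2: 210/296 = 0.7095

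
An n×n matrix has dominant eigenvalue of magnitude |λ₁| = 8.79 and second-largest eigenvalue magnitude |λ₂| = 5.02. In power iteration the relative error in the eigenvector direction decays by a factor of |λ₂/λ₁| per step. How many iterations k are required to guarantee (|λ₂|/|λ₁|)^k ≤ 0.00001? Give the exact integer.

21

|λ₂/λ₁| = 5.02/8.79 = 0.57110
Need k ≥ ln(0.00001) / ln(0.57110) = -11.5129 / -0.5602 ≈ 20.552
Smallest integer k satisfying the bound: 21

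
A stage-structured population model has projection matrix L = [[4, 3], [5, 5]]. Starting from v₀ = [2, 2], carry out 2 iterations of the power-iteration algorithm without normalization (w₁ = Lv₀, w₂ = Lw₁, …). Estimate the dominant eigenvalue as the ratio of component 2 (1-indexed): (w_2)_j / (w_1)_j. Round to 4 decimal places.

8.5000

w1 = Lv₀ = (4·2 + 3·2; 5·2 + 5·2) = (14, 20)
w2 = Lw1 = (4·14 + 3·20; 5·14 + 5·20) = (116, 170)
Ratio at component: 170 / 20 = 8.5000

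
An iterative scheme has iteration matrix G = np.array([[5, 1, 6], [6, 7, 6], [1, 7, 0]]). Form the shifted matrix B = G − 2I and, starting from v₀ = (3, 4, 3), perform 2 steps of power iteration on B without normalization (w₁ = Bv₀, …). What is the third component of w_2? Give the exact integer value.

B = G − 2I has rows (3, 1, 6); (6, 5, 6); (1, 7, -2)
w1 = Bv₀ = (31, 56, 25)
w2 = Bw1 = (299, 616, 373)
Requested component of w2: 373

373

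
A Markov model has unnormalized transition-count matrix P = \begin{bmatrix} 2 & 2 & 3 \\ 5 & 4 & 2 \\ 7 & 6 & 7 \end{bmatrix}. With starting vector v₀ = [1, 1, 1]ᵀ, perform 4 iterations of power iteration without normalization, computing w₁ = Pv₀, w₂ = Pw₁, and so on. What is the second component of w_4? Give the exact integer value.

w1 = Pv₀ = (2·1 + 2·1 + 3·1; 5·1 + 4·1 + 2·1; 7·1 + 6·1 + 7·1) = (7, 11, 20)
w2 = Pw1 = (2·7 + 2·11 + 3·20; 5·7 + 4·11 + 2·20; 7·7 + 6·11 + 7·20) = (96, 119, 255)
w3 = Pw2 = (1195, 1466, 3171)
w4 = Pw3 = (14835, 18181, 39358)
The requested component of w4 is 18181.

18181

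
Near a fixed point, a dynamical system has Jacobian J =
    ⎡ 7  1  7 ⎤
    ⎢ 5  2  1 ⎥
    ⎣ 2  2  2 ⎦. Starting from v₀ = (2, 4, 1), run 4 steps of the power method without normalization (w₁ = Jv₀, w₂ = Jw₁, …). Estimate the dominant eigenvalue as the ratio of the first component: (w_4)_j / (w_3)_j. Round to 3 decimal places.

λ ≈ 10.337

w1 = Jv₀ = (7·2 + 1·4 + 7·1; 5·2 + 2·4 + 1·1; 2·2 + 2·4 + 2·1) = (25, 19, 14)
w2 = Jw1 = (7·25 + 1·19 + 7·14; 5·25 + 2·19 + 1·14; 2·25 + 2·19 + 2·14) = (292, 177, 116)
w3 = Jw2 = (3033, 1930, 1170)
w4 = Jw3 = (31351, 20195, 12266)
Ratio at component: 31351 / 3033 = 10.337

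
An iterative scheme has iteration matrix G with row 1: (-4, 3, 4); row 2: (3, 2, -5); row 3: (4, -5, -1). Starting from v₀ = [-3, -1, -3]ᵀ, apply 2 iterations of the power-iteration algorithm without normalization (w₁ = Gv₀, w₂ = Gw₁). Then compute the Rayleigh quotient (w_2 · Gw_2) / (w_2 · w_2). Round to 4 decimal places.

w1 = Gv₀ = ((-4)·(-3) + 3·(-1) + 4·(-3); 3·(-3) + 2·(-1) + (-5)·(-3); 4·(-3) + (-5)·(-1) + (-1)·(-3)) = (-3, 4, -4)
w2 = Gw1 = ((-4)·(-3) + 3·4 + 4·(-4); 3·(-3) + 2·4 + (-5)·(-4); 4·(-3) + (-5)·4 + (-1)·(-4)) = (8, 19, -28)
Gw2 = (-87, 202, -35)
w2·Gw2 = 8·(-87) + 19·202 + (-28)·(-35) = 4122; w2·w2 = 8·8 + 19·19 + (-28)·(-28) = 1209
λ ≈ 4122/1209 = 3.4094

3.4094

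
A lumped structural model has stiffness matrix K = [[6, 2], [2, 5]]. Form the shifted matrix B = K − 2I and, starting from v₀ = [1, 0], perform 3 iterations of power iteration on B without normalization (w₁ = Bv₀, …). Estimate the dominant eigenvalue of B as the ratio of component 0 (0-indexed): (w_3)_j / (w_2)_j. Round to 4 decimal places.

μ ≈ 5.4000

B = K − 2I has rows (4, 2); (2, 3)
w1 = Bv₀ = (4·1 + 2·0; 2·1 + 3·0) = (4, 2)
w2 = Bw1 = (4·4 + 2·2; 2·4 + 3·2) = (20, 14)
w3 = Bw2 = (108, 82)
Ratio: 108/20 = 5.4000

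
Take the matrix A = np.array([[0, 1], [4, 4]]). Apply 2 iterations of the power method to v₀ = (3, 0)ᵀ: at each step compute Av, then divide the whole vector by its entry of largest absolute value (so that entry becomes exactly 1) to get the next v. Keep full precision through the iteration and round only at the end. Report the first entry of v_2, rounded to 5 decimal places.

0.25000

Av0 = (0.000000, 12.000000); divide by 12.000000 → v1 = (0.000000, 1.000000)
Av1 = (1.000000, 4.000000); divide by 4.000000 → v2 = (0.250000, 1.000000)
Requested entry of v2: 12/48 = 0.25000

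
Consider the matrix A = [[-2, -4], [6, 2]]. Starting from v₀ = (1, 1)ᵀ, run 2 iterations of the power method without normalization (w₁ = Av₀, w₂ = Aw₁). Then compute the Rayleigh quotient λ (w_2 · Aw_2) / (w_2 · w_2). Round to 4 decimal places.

1.0000

w1 = Av₀ = ((-2)·1 + (-4)·1; 6·1 + 2·1) = (-6, 8)
w2 = Aw1 = ((-2)·(-6) + (-4)·8; 6·(-6) + 2·8) = (-20, -20)
Aw2 = (120, -160)
w2·Aw2 = (-20)·120 + (-20)·(-160) = 800; w2·w2 = (-20)·(-20) + (-20)·(-20) = 800
λ ≈ 800/800 = 1.0000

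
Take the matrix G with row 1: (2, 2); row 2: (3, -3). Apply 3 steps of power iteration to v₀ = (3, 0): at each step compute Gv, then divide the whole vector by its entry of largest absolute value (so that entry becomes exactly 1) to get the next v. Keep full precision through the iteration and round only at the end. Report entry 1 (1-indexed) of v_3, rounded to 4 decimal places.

0.3590

Gv0 = (6.00000, 9.00000); divide by 9.00000 → v1 = (0.66667, 1.00000)
Gv1 = (3.33333, -1.00000); divide by 3.33333 → v2 = (1.00000, -0.30000)
Gv2 = (1.40000, 3.90000); divide by 3.90000 → v3 = (0.35897, 1.00000)
Requested entry of v3: 42/117 = 0.3590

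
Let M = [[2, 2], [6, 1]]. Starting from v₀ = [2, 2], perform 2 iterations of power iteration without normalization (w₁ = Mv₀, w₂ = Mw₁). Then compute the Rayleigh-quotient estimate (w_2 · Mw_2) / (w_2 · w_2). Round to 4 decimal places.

λ ≈ 5.1107

w1 = Mv₀ = (2·2 + 2·2; 6·2 + 1·2) = (8, 14)
w2 = Mw1 = (2·8 + 2·14; 6·8 + 1·14) = (44, 62)
Mw2 = (212, 326)
w2·Mw2 = 44·212 + 62·326 = 29540; w2·w2 = 44·44 + 62·62 = 5780
λ ≈ 29540/5780 = 5.1107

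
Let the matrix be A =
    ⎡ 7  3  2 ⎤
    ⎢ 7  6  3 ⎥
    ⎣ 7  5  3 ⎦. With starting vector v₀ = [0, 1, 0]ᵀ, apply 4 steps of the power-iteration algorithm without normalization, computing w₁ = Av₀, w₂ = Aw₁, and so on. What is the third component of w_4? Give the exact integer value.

12405

w1 = Av₀ = (7·0 + 3·1 + 2·0; 7·0 + 6·1 + 3·0; 7·0 + 5·1 + 3·0) = (3, 6, 5)
w2 = Aw1 = (7·3 + 3·6 + 2·5; 7·3 + 6·6 + 3·5; 7·3 + 5·6 + 3·5) = (49, 72, 66)
w3 = Aw2 = (691, 973, 901)
w4 = Aw3 = (9558, 13378, 12405)
The requested component of w4 is 12405.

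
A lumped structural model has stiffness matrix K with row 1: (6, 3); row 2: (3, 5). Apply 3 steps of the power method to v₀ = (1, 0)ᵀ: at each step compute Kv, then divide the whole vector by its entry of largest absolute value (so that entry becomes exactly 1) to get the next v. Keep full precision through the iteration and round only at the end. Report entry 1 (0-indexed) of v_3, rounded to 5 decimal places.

0.81301

Kv0 = (6.000000, 3.000000); divide by 6.000000 → v1 = (1.000000, 0.500000)
Kv1 = (7.500000, 5.500000); divide by 7.500000 → v2 = (1.000000, 0.733333)
Kv2 = (8.200000, 6.666667); divide by 8.200000 → v3 = (1.000000, 0.813008)
Requested entry of v3: 300/369 = 0.81301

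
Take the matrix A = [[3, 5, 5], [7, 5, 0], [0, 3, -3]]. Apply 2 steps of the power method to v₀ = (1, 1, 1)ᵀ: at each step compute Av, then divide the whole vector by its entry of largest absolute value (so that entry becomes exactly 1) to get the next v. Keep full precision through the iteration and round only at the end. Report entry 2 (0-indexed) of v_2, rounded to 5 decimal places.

0.23841

Av0 = (13.000000, 12.000000, 0.000000); divide by 13.000000 → v1 = (1.000000, 0.923077, 0.000000)
Av1 = (7.615385, 11.615385, 2.769231); divide by 11.615385 → v2 = (0.655629, 1.000000, 0.238411)
Requested entry of v2: 36/151 = 0.23841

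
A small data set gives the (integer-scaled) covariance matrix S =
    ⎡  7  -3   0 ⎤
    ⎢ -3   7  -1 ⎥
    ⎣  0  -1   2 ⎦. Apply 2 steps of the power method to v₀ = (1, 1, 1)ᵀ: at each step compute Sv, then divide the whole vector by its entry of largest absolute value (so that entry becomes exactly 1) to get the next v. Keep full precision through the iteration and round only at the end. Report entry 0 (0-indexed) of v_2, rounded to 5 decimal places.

1.00000

Sv0 = (4.000000, 3.000000, 1.000000); divide by 4.000000 → v1 = (1.000000, 0.750000, 0.250000)
Sv1 = (4.750000, 2.000000, -0.250000); divide by 4.750000 → v2 = (1.000000, 0.421053, -0.052632)
Requested entry of v2: 19/19 = 1.00000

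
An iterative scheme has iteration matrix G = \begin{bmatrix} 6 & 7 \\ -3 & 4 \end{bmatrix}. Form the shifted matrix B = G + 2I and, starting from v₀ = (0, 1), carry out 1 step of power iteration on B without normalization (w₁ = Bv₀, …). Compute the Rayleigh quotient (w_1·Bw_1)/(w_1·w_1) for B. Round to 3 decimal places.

B = G + 2I has rows (8, 7); (-3, 6)
w1 = Bv₀ = (8·0 + 7·1; (-3)·0 + 6·1) = (7, 6)
Bw1 = (98, 15)
w1·Bw1 = 776; w1·w1 = 85; μ ≈ 776/85 = 9.129

μ ≈ 9.129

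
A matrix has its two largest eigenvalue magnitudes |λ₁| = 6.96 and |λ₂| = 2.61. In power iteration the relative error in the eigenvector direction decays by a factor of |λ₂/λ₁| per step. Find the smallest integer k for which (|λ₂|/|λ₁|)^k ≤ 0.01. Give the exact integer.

5

|λ₂/λ₁| = 2.61/6.96 = 0.37500
Need k ≥ ln(0.01) / ln(0.37500) = -4.6052 / -0.9808 ≈ 4.695
Smallest integer k satisfying the bound: 5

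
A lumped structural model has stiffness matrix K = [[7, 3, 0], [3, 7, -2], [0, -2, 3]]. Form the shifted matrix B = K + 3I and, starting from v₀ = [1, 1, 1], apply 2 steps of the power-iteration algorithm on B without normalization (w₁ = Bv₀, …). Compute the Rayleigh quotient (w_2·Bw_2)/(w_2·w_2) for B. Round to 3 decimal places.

B = K + 3I has rows (10, 3, 0); (3, 10, -2); (0, -2, 6)
w1 = Bv₀ = (10·1 + 3·1 + 0·1; 3·1 + 10·1 + (-2)·1; 0·1 + (-2)·1 + 6·1) = (13, 11, 4)
w2 = Bw1 = (10·13 + 3·11 + 0·4; 3·13 + 10·11 + (-2)·4; 0·13 + (-2)·11 + 6·4) = (163, 141, 2)
Bw2 = (2053, 1895, -270)
w2·Bw2 = 601294; w2·w2 = 46454; μ ≈ 601294/46454 = 12.944

12.944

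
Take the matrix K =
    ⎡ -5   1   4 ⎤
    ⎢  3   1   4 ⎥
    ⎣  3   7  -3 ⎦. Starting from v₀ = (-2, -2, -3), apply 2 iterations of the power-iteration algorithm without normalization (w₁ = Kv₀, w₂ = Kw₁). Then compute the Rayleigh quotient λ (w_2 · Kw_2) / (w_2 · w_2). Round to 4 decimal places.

λ ≈ 4.7147

w1 = Kv₀ = (-4, -20, -11)
w2 = Kw1 = (-44, -76, -119)
Kw2 = (-332, -684, -307)
w2·Kw2 = (-44)·(-332) + (-76)·(-684) + (-119)·(-307) = 103125; w2·w2 = (-44)·(-44) + (-76)·(-76) + (-119)·(-119) = 21873
λ ≈ 103125/21873 = 4.7147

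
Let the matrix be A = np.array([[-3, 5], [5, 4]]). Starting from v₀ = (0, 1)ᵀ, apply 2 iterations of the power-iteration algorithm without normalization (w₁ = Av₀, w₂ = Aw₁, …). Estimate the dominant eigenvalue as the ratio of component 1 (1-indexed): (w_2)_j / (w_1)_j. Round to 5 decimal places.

w1 = Av₀ = (5, 4)
w2 = Aw1 = (5, 41)
Ratio at component: 5 / 5 = 1.00000

1.00000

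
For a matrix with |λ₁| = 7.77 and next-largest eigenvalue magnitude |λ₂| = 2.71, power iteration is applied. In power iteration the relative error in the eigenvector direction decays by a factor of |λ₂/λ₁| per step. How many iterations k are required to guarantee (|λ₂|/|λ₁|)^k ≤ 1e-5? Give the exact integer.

11

|λ₂/λ₁| = 2.71/7.77 = 0.34878
Need k ≥ ln(1e-5) / ln(0.34878) = -11.5129 / -1.0533 ≈ 10.930
Smallest integer k satisfying the bound: 11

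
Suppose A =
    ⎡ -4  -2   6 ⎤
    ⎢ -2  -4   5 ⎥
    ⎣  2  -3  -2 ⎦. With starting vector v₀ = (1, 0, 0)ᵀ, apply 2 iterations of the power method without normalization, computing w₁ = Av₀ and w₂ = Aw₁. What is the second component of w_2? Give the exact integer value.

26

w1 = Av₀ = ((-4)·1 + (-2)·0 + 6·0; (-2)·1 + (-4)·0 + 5·0; 2·1 + (-3)·0 + (-2)·0) = (-4, -2, 2)
w2 = Aw1 = ((-4)·(-4) + (-2)·(-2) + 6·2; (-2)·(-4) + (-4)·(-2) + 5·2; 2·(-4) + (-3)·(-2) + (-2)·2) = (32, 26, -6)
The requested component of w2 is 26.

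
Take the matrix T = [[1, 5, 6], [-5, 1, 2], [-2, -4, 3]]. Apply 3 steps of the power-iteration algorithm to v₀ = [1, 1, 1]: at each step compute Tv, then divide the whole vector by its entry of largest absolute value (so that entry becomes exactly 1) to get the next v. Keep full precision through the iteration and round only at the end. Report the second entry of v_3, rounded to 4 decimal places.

Tv0 = (12.00000, -2.00000, -3.00000); divide by 12.00000 → v1 = (1.00000, -0.16667, -0.25000)
Tv1 = (-1.33333, -5.66667, -2.08333); divide by -5.66667 → v2 = (0.23529, 1.00000, 0.36765)
Tv2 = (7.44118, 0.55882, -3.36765); divide by 7.44118 → v3 = (1.00000, 0.07510, -0.45257)
Requested entry of v3: -38/-506 = 0.0751

0.0751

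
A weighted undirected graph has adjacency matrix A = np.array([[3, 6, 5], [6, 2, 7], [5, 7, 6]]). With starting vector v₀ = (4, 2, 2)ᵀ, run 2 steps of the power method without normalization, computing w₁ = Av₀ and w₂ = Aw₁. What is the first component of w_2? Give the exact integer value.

w1 = Av₀ = (3·4 + 6·2 + 5·2; 6·4 + 2·2 + 7·2; 5·4 + 7·2 + 6·2) = (34, 42, 46)
w2 = Aw1 = (3·34 + 6·42 + 5·46; 6·34 + 2·42 + 7·46; 5·34 + 7·42 + 6·46) = (584, 610, 740)
The requested component of w2 is 584.

584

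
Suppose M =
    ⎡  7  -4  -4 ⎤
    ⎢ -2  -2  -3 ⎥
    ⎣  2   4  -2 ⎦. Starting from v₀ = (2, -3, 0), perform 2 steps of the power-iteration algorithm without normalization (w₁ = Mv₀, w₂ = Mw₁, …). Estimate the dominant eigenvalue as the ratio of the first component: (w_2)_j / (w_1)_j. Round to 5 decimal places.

7.92308

w1 = Mv₀ = (7·2 + (-4)·(-3) + (-4)·0; (-2)·2 + (-2)·(-3) + (-3)·0; 2·2 + 4·(-3) + (-2)·0) = (26, 2, -8)
w2 = Mw1 = (7·26 + (-4)·2 + (-4)·(-8); (-2)·26 + (-2)·2 + (-3)·(-8); 2·26 + 4·2 + (-2)·(-8)) = (206, -32, 76)
Ratio at component: 206 / 26 = 7.92308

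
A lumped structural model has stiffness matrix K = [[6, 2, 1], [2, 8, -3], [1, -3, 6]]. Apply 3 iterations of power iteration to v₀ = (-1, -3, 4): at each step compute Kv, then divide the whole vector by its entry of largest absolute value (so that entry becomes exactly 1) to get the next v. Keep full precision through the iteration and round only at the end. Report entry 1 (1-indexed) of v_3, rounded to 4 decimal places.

Kv0 = (-8.00000, -38.00000, 32.00000); divide by -38.00000 → v1 = (0.21053, 1.00000, -0.84211)
Kv1 = (2.42105, 10.94737, -7.84211); divide by 10.94737 → v2 = (0.22115, 1.00000, -0.71635)
Kv2 = (2.61058, 10.59135, -7.07692); divide by 10.59135 → v3 = (0.24648, 1.00000, -0.66818)
Requested entry of v3: -1086/-4406 = 0.2465

0.2465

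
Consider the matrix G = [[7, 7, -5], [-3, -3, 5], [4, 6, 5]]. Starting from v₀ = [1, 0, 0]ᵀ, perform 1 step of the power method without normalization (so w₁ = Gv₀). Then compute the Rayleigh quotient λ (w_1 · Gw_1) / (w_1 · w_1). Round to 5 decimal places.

w1 = Gv₀ = (7·1 + 7·0 + (-5)·0; (-3)·1 + (-3)·0 + 5·0; 4·1 + 6·0 + 5·0) = (7, -3, 4)
Gw1 = (8, 8, 30)
w1·Gw1 = 7·8 + (-3)·8 + 4·30 = 152; w1·w1 = 7·7 + (-3)·(-3) + 4·4 = 74
λ ≈ 152/74 = 2.05405

2.05405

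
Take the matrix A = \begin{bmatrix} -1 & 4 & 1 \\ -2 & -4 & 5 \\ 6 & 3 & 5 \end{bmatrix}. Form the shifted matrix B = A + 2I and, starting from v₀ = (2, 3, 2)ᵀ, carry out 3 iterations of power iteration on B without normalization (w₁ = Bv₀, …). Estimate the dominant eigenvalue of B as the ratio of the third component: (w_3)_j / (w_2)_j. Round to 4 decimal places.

μ ≈ 9.1554

B = A + 2I has rows (1, 4, 1); (-2, -2, 5); (6, 3, 7)
w1 = Bv₀ = (16, 0, 35)
w2 = Bw1 = (51, 143, 341)
w3 = Bw2 = (964, 1317, 3122)
Ratio: 3122/341 = 9.1554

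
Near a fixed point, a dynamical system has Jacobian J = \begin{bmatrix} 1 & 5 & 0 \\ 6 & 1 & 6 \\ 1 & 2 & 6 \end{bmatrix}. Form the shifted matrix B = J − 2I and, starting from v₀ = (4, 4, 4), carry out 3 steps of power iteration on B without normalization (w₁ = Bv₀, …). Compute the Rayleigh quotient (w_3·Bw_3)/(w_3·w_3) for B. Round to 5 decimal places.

B = J − 2I has rows (-1, 5, 0); (6, -1, 6); (1, 2, 4)
w1 = Bv₀ = (16, 44, 28)
w2 = Bw1 = (204, 220, 216)
w3 = Bw2 = (896, 2300, 1508)
Bw3 = (10604, 12124, 11528)
w3·Bw3 = 54770608; w3·w3 = 8366880; μ ≈ 54770608/8366880 = 6.54612

μ ≈ 6.54612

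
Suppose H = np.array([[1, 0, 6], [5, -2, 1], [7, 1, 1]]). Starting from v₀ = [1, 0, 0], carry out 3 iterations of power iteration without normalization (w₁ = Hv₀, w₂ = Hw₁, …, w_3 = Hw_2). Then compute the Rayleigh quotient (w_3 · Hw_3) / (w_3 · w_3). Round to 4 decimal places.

λ ≈ 5.5641

w1 = Hv₀ = (1·1 + 0·0 + 6·0; 5·1 + (-2)·0 + 1·0; 7·1 + 1·0 + 1·0) = (1, 5, 7)
w2 = Hw1 = (1·1 + 0·5 + 6·7; 5·1 + (-2)·5 + 1·7; 7·1 + 1·5 + 1·7) = (43, 2, 19)
w3 = Hw2 = (157, 230, 322)
Hw3 = (2089, 647, 1651)
w3·Hw3 = 157·2089 + 230·647 + 322·1651 = 1008405; w3·w3 = 157·157 + 230·230 + 322·322 = 181233
λ ≈ 1008405/181233 = 5.5641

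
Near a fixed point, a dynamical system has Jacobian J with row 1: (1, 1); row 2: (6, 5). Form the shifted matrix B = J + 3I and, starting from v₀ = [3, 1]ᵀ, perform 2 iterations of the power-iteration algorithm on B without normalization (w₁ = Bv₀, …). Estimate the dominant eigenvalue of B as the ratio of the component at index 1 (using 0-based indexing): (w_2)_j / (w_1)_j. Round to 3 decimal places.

11.000

B = J + 3I has rows (4, 1); (6, 8)
w1 = Bv₀ = (4·3 + 1·1; 6·3 + 8·1) = (13, 26)
w2 = Bw1 = (4·13 + 1·26; 6·13 + 8·26) = (78, 286)
Ratio: 286/26 = 11.000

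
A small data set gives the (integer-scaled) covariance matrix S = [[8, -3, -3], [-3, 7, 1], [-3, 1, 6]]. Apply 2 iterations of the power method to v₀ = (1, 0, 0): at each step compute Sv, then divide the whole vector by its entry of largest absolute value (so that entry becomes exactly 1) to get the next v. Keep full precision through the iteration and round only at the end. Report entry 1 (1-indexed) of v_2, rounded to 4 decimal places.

1.0000

Sv0 = (8.00000, -3.00000, -3.00000); divide by 8.00000 → v1 = (1.00000, -0.37500, -0.37500)
Sv1 = (10.25000, -6.00000, -5.62500); divide by 10.25000 → v2 = (1.00000, -0.58537, -0.54878)
Requested entry of v2: 82/82 = 1.0000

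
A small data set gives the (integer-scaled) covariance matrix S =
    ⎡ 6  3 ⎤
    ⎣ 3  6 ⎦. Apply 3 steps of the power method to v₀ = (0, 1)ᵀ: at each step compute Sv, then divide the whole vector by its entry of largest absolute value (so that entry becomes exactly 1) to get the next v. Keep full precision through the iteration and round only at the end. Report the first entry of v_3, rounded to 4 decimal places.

0.9286

Sv0 = (3.00000, 6.00000); divide by 6.00000 → v1 = (0.50000, 1.00000)
Sv1 = (6.00000, 7.50000); divide by 7.50000 → v2 = (0.80000, 1.00000)
Sv2 = (7.80000, 8.40000); divide by 8.40000 → v3 = (0.92857, 1.00000)
Requested entry of v3: 351/378 = 0.9286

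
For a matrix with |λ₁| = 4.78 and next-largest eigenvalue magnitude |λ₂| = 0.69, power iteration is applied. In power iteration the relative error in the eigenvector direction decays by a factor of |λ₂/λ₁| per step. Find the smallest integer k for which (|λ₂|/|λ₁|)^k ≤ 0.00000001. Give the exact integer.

|λ₂/λ₁| = 0.69/4.78 = 0.14435
Need k ≥ ln(0.00000001) / ln(0.14435) = -18.4207 / -1.9355 ≈ 9.517
Smallest integer k satisfying the bound: 10

10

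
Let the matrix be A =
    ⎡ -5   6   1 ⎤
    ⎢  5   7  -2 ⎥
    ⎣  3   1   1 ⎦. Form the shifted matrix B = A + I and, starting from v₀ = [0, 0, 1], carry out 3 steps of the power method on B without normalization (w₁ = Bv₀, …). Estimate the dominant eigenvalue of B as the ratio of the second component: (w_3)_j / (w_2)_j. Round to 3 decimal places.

B = A + I has rows (-4, 6, 1); (5, 8, -2); (3, 1, 2)
w1 = Bv₀ = ((-4)·0 + 6·0 + 1·1; 5·0 + 8·0 + (-2)·1; 3·0 + 1·0 + 2·1) = (1, -2, 2)
w2 = Bw1 = ((-4)·1 + 6·(-2) + 1·2; 5·1 + 8·(-2) + (-2)·2; 3·1 + 1·(-2) + 2·2) = (-14, -15, 5)
w3 = Bw2 = (-29, -200, -47)
Ratio: -200/-15 = 13.333

μ ≈ 13.333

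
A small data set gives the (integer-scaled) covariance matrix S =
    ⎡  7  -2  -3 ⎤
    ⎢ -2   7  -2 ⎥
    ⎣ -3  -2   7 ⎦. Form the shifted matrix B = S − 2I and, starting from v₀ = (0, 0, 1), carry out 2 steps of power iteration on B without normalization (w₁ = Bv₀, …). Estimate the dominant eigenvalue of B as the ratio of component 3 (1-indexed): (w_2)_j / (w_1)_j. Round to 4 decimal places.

B = S − 2I has rows (5, -2, -3); (-2, 5, -2); (-3, -2, 5)
w1 = Bv₀ = (-3, -2, 5)
w2 = Bw1 = (-26, -14, 38)
Ratio: 38/5 = 7.6000

μ ≈ 7.6000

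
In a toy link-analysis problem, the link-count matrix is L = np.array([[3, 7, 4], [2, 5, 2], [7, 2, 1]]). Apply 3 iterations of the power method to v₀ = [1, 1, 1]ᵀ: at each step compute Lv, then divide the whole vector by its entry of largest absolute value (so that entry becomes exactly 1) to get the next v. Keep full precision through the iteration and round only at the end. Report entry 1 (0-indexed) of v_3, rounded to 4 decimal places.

Lv0 = (14.00000, 9.00000, 10.00000); divide by 14.00000 → v1 = (1.00000, 0.64286, 0.71429)
Lv1 = (10.35714, 6.64286, 9.00000); divide by 10.35714 → v2 = (1.00000, 0.64138, 0.86897)
Lv2 = (10.96552, 6.94483, 9.15172); divide by 10.96552 → v3 = (1.00000, 0.63333, 0.83459)
Requested entry of v3: 1007/1590 = 0.6333

0.6333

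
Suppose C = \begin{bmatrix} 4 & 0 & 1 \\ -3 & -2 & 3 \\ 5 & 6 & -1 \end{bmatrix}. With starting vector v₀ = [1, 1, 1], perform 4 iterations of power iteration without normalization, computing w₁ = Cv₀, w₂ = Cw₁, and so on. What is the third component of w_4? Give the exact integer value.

w1 = Cv₀ = (4·1 + 0·1 + 1·1; (-3)·1 + (-2)·1 + 3·1; 5·1 + 6·1 + (-1)·1) = (5, -2, 10)
w2 = Cw1 = (4·5 + 0·(-2) + 1·10; (-3)·5 + (-2)·(-2) + 3·10; 5·5 + 6·(-2) + (-1)·10) = (30, 19, 3)
w3 = Cw2 = (123, -119, 261)
w4 = Cw3 = (753, 652, -360)
The requested component of w4 is -360.

-360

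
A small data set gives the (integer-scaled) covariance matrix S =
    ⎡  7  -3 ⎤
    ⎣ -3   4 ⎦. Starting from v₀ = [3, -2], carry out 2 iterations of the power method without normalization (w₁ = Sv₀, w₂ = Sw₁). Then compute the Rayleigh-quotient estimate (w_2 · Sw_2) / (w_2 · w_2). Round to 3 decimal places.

λ ≈ 8.854

w1 = Sv₀ = (27, -17)
w2 = Sw1 = (240, -149)
Sw2 = (2127, -1316)
w2·Sw2 = 240·2127 + (-149)·(-1316) = 706564; w2·w2 = 240·240 + (-149)·(-149) = 79801
λ ≈ 706564/79801 = 8.854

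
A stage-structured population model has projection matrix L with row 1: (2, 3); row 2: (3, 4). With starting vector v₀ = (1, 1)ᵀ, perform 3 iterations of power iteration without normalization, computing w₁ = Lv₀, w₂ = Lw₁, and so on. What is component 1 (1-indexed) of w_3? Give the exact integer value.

191

w1 = Lv₀ = (2·1 + 3·1; 3·1 + 4·1) = (5, 7)
w2 = Lw1 = (2·5 + 3·7; 3·5 + 4·7) = (31, 43)
w3 = Lw2 = (191, 265)
The requested component of w3 is 191.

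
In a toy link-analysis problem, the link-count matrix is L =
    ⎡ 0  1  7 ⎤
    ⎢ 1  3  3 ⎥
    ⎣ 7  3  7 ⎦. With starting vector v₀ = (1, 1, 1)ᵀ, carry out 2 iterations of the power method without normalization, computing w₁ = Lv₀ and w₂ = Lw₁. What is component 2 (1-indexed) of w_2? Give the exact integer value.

80

w1 = Lv₀ = (0·1 + 1·1 + 7·1; 1·1 + 3·1 + 3·1; 7·1 + 3·1 + 7·1) = (8, 7, 17)
w2 = Lw1 = (0·8 + 1·7 + 7·17; 1·8 + 3·7 + 3·17; 7·8 + 3·7 + 7·17) = (126, 80, 196)
The requested component of w2 is 80.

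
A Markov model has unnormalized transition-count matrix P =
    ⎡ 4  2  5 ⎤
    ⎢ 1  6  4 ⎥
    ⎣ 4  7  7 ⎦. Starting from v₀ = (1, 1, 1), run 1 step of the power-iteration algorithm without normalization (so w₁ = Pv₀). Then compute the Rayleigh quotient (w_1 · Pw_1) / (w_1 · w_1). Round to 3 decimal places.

w1 = Pv₀ = (4·1 + 2·1 + 5·1; 1·1 + 6·1 + 4·1; 4·1 + 7·1 + 7·1) = (11, 11, 18)
Pw1 = (156, 149, 247)
w1·Pw1 = 11·156 + 11·149 + 18·247 = 7801; w1·w1 = 11·11 + 11·11 + 18·18 = 566
λ ≈ 7801/566 = 13.783

13.783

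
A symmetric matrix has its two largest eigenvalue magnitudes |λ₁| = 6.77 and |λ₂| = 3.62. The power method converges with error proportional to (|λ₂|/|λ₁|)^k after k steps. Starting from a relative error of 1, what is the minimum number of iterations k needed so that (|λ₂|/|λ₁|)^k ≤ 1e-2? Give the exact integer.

8

|λ₂/λ₁| = 3.62/6.77 = 0.53471
Need k ≥ ln(1e-2) / ln(0.53471) = -4.6052 / -0.6260 ≈ 7.356
Smallest integer k satisfying the bound: 8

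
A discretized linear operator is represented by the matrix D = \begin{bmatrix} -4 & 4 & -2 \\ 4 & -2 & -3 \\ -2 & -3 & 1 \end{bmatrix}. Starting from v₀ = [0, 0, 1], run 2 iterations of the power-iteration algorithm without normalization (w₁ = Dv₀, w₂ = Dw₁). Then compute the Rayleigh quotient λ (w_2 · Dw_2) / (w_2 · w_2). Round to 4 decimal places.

λ ≈ 3.8833

w1 = Dv₀ = ((-4)·0 + 4·0 + (-2)·1; 4·0 + (-2)·0 + (-3)·1; (-2)·0 + (-3)·0 + 1·1) = (-2, -3, 1)
w2 = Dw1 = ((-4)·(-2) + 4·(-3) + (-2)·1; 4·(-2) + (-2)·(-3) + (-3)·1; (-2)·(-2) + (-3)·(-3) + 1·1) = (-6, -5, 14)
Dw2 = (-24, -56, 41)
w2·Dw2 = (-6)·(-24) + (-5)·(-56) + 14·41 = 998; w2·w2 = (-6)·(-6) + (-5)·(-5) + 14·14 = 257
λ ≈ 998/257 = 3.8833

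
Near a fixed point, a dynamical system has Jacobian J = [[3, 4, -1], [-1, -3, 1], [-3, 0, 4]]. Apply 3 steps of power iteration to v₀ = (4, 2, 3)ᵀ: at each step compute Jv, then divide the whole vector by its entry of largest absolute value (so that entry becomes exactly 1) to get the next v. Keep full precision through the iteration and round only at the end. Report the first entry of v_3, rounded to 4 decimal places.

-0.4982

Jv0 = (17.00000, -7.00000, 0.00000); divide by 17.00000 → v1 = (1.00000, -0.41176, 0.00000)
Jv1 = (1.35294, 0.23529, -3.00000); divide by -3.00000 → v2 = (-0.45098, -0.07843, 1.00000)
Jv2 = (-2.66667, 1.68627, 5.35294); divide by 5.35294 → v3 = (-0.49817, 0.31502, 1.00000)
Requested entry of v3: 136/-273 = -0.4982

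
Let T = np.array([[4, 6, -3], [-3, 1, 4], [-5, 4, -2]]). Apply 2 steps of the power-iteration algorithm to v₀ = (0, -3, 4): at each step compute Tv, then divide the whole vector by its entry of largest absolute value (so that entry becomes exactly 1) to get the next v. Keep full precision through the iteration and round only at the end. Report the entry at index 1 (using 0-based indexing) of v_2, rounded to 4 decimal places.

Tv0 = (-30.00000, 13.00000, -20.00000); divide by -30.00000 → v1 = (1.00000, -0.43333, 0.66667)
Tv1 = (-0.60000, -0.76667, -8.06667); divide by -8.06667 → v2 = (0.07438, 0.09504, 1.00000)
Requested entry of v2: 23/242 = 0.0950

0.0950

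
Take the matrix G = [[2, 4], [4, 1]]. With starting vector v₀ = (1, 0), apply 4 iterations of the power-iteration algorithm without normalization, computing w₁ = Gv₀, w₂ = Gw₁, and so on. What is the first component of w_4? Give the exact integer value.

w1 = Gv₀ = (2, 4)
w2 = Gw1 = (20, 12)
w3 = Gw2 = (88, 92)
w4 = Gw3 = (544, 444)
The requested component of w4 is 544.

544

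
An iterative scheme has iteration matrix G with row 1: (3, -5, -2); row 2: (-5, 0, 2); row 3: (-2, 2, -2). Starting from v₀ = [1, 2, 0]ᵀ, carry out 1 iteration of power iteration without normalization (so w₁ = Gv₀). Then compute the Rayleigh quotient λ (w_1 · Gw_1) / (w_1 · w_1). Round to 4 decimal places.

w1 = Gv₀ = (-7, -5, 2)
Gw1 = (0, 39, 0)
w1·Gw1 = (-7)·0 + (-5)·39 + 2·0 = -195; w1·w1 = (-7)·(-7) + (-5)·(-5) + 2·2 = 78
λ ≈ -195/78 = -2.5000

-2.5000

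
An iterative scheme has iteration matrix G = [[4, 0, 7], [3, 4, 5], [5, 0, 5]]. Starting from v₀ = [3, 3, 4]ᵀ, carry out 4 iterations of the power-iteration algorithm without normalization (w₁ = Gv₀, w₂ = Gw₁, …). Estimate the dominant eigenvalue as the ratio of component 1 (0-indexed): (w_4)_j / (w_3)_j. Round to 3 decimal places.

w1 = Gv₀ = (4·3 + 0·3 + 7·4; 3·3 + 4·3 + 5·4; 5·3 + 0·3 + 5·4) = (40, 41, 35)
w2 = Gw1 = (4·40 + 0·41 + 7·35; 3·40 + 4·41 + 5·35; 5·40 + 0·41 + 5·35) = (405, 459, 375)
w3 = Gw2 = (4245, 4926, 3900)
w4 = Gw3 = (44280, 51939, 40725)
Ratio at component: 51939 / 4926 = 10.544

λ ≈ 10.544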